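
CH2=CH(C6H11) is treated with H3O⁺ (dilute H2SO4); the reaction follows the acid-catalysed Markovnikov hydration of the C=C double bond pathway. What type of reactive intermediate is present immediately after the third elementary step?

oxonium ion

Step 1: Electrophilic addition begins with the π(C=C) electrons forming a bond to the proton of H3O⁺. Following Markovnikov's rule, the resulting cation is secondary. H2O is released.
Step 2: A hydride (H with its bonding pair) migrates from the adjacent cyclohexyl carbon to the cationic centre — a 1,2-hydride shift — upgrading the secondary cation to a tertiary one.
Step 3: A lone pair on the oxygen of H2O attacks the carbocation, forming a C–O bond and an oxonium ion (a protonated alcohol).
After step 3 the species present is an oxonium ion.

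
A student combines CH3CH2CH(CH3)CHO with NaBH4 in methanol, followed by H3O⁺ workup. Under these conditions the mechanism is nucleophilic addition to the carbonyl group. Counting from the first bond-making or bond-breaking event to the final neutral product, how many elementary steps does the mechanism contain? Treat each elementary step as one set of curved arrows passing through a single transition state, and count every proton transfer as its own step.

2

Step 1: Nucleophilic addition: H⁻ (delivered from BH4⁻) adds to the carbonyl carbon, pushing the π(C=O) electron pair onto oxygen and giving a tetrahedral alkoxide.
Step 2: On H3O⁺ workup the alkoxide oxygen is protonated, giving an alcohol.
Total: 2 elementary steps.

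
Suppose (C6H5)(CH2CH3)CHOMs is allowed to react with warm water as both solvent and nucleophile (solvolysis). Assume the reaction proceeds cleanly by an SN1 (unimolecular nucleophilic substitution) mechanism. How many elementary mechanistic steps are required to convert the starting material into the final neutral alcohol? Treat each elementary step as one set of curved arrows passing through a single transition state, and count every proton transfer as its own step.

3

Step 1: The C–O bond breaks with both electrons going to the mesylate; MsO⁻ leaves and a secondary carbocation remains.
(No 1,2-shift: no single shift to an adjacent carbon would give a more stable cation.)
Step 2: A lone pair on the oxygen of H2O attacks the carbocation, forming a new C–O σ-bond and an oxonium ion.
Step 3: A second solvent molecule removes the proton on oxygen, giving the neutral alcohol product.
Total: 3 elementary steps.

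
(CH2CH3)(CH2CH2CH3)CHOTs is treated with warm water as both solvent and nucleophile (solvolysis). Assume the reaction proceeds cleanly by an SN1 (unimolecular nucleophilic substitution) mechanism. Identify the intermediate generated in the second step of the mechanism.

oxonium ion

Step 1: Unassisted departure of TsO⁻ (taking the C–O bonding pair) generates a secondary carbocation.
Step 2: H2O donates an oxygen lone pair into the empty p orbital of the cation, giving a protonated alcohol (an oxonium ion).
After step 2 the species present is an oxonium ion.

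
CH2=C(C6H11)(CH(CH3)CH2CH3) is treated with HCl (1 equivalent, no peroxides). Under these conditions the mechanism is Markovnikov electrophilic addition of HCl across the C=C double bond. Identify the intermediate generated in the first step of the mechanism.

Step 1: Electrophilic addition begins with the π(C=C) electrons forming a bond to the proton of HCl. Following Markovnikov's rule, the resulting cation is tertiary. The H–Cl bond breaks heterolytically, releasing Cl⁻.
After step 1 the species present is a tertiary carbocation.

tertiary carbocation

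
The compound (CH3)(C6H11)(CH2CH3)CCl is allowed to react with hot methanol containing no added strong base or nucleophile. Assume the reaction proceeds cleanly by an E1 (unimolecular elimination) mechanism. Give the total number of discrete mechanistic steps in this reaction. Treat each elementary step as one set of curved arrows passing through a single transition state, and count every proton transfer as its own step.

Step 1: Rate-determining heterolysis of the C–Cl bond gives Cl⁻ and a tertiary carbocation.
(No 1,2-shift: no single shift to an adjacent carbon would give a more stable cation.)
Step 2: A weak base (a methanol molecule from the solvent) removes a proton from a carbon adjacent to the cationic centre; the electrons of that C–H bond become the new π(C=C) bond, giving the alkene.
Total: 2 elementary steps.

2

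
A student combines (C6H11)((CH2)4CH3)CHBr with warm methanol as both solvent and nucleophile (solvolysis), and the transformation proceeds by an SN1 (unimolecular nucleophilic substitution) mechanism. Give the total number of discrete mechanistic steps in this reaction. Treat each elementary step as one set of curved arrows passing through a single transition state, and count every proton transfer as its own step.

4

Step 1: Rate-determining heterolysis of the C–Br bond gives Br⁻ and a secondary carbocation.
Step 2: Carbocation rearrangement: a 1,2-hydride shift from the adjacent cyclohexyl carbon converts the initially-formed secondary cation into the more stable tertiary cation.
Step 3: CH3OH donates an oxygen lone pair into the empty p orbital of the cation, giving a protonated ether (an oxonium ion).
Step 4: Proton transfer from the O–H of the oxonium ion to a solvent molecule delivers the neutral ether.
Total: 4 elementary steps.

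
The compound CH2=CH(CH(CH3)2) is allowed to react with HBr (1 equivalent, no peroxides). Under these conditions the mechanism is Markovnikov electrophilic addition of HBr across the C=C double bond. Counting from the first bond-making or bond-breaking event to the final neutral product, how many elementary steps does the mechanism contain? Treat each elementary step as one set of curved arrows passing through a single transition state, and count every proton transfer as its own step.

Step 1: Electrophilic addition begins with the π(C=C) electrons forming a bond to the proton of HBr. Following Markovnikov's rule, the resulting cation is secondary. The H–Br bond breaks heterolytically, releasing Br⁻.
Step 2: A hydride (H with its bonding pair) migrates from the adjacent isopropyl carbon to the cationic centre — a 1,2-hydride shift — upgrading the secondary cation to a tertiary one.
Step 3: Br⁻ captures the cation: a lone pair on Br⁻ fills the empty p orbital, producing the alkyl halide product.
Total: 3 elementary steps.

3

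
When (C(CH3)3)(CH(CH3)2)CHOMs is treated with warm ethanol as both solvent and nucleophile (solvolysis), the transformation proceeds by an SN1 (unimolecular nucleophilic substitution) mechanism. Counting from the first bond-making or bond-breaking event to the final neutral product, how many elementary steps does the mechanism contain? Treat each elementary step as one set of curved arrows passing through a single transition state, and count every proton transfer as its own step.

4

Step 1: Rate-determining heterolysis of the C–O bond gives MsO⁻ and a secondary carbocation.
Step 2: A hydride (H with its bonding pair) migrates from the adjacent isopropyl carbon to the cationic centre — a 1,2-hydride shift — upgrading the secondary cation to a tertiary one.
Step 3: Nucleophilic capture: the oxygen of CH3CH2OH bonds to the cationic carbon, producing an oxonium-ion intermediate.
Step 4: Proton transfer from the O–H of the oxonium ion to a solvent molecule delivers the neutral ether.
Total: 4 elementary steps.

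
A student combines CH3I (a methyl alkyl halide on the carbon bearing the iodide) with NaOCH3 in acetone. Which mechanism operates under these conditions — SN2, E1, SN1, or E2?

SN2

Conditions: a methyl substrate with a strong nucleophile in the polar aprotic solvent acetone.
These conditions are the textbook signature of the SN2 pathway.
An unhindered substrate with a strong nucleophile in a polar aprotic solvent favours one-step backside displacement.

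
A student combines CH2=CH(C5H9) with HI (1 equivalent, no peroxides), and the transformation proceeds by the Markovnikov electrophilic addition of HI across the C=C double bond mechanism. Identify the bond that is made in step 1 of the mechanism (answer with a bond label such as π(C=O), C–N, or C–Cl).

Step 1: Protonation of the alkene by HI: the π bond acts as the nucleophile and picks up H⁺, giving the more stable (Markovnikov) secondary carbocation. The H–I bond breaks heterolytically, releasing I⁻.
The bond formed in this step is the C–H bond.

C–H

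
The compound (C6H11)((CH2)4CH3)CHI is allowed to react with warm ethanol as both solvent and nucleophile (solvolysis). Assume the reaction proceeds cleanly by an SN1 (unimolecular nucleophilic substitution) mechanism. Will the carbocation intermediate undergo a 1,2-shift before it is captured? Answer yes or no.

yes

The first-formed carbocation is secondary.
The adjacent cyclohexyl carbon already bears 2 other carbon substituents and has a hydrogen to migrate; after a 1,2-hydride shift from that carbon the positive charge sits on a tertiary centre.
Tertiary is more stable than secondary, so the shift occurs.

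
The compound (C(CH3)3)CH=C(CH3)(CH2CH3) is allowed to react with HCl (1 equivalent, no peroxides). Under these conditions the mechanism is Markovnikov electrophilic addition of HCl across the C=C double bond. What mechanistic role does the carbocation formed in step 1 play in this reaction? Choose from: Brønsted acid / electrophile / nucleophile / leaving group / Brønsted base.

electrophile

Step 2: Cl⁻ captures the cation: a lone pair on Cl⁻ fills the empty p orbital, producing the alkyl halide product.
The carbocation formed in step 1 accepts an electron pair into an empty or π* orbital — it is the electrophile.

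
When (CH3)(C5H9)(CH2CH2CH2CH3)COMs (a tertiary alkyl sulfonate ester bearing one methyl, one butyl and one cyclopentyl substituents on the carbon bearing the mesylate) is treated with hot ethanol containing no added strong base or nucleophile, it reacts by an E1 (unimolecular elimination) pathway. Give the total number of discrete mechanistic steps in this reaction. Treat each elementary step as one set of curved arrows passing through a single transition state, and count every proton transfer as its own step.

2

Step 1: The C–O bond breaks with both electrons going to the mesylate; MsO⁻ leaves and a tertiary carbocation remains.
(No 1,2-shift: no single shift to an adjacent carbon would give a more stable cation.)
Step 2: An ethanol molecule (solvent) deprotonates a β-carbon; as the C–H bond breaks, those electrons form the new alkene π bond.
Total: 2 elementary steps.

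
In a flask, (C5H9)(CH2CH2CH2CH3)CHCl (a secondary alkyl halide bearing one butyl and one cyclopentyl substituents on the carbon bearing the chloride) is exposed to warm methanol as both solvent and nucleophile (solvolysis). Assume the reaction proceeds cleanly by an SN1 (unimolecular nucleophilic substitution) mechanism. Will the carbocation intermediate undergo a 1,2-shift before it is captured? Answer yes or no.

yes

The first-formed carbocation is secondary.
The adjacent cyclopentyl carbon already bears 2 other carbon substituents and has a hydrogen to migrate; after a 1,2-hydride shift from that carbon the positive charge sits on a tertiary centre.
Tertiary is more stable than secondary, so the shift occurs.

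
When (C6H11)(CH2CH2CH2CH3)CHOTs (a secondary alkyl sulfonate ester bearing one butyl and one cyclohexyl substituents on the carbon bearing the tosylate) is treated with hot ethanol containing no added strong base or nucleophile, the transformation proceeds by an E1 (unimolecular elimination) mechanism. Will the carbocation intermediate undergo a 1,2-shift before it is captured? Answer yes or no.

The first-formed carbocation is secondary.
The adjacent cyclohexyl carbon already bears 2 other carbon substituents and has a hydrogen to migrate; after a 1,2-hydride shift from that carbon the positive charge sits on a tertiary centre.
Tertiary is more stable than secondary, so the shift occurs.

yes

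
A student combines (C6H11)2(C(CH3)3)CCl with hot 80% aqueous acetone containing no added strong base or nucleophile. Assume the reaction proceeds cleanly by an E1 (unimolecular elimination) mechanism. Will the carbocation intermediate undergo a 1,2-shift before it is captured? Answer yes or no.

no

The first-formed carbocation is tertiary.
No single 1,2-shift to an adjacent carbon would produce a more-substituted cation than the one already present, so no rearrangement occurs.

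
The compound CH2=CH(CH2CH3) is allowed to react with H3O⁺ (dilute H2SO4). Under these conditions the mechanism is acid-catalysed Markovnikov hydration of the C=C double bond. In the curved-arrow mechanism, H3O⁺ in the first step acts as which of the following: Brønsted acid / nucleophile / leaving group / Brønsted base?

Brønsted acid

Step 1: Electrophilic addition begins with the π(C=C) electrons forming a bond to the proton of H3O⁺. Following Markovnikov's rule, the resulting cation is secondary. H2O is released.
H3O⁺ in the first step donates a proton in a proton-transfer step — a Brønsted acid.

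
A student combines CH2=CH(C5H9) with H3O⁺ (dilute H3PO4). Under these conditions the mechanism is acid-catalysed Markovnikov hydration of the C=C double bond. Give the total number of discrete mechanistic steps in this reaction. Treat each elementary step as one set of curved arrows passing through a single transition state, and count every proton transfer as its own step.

Step 1: Protonation of the alkene by H3O⁺: the π bond acts as the nucleophile and picks up H⁺, giving the more stable (Markovnikov) secondary carbocation. H2O is released.
Step 2: A 1,2-hydride shift from the adjacent cyclopentyl carbon moves the positive charge from the secondary centre to an adjacent carbon, generating a more stable tertiary carbocation.
Step 3: A lone pair on the oxygen of H2O attacks the carbocation, forming a C–O bond and an oxonium ion (a protonated alcohol).
Step 4: Deprotonation of the oxonium ion by a water molecule delivers the neutral alcohol and regenerates the acid catalyst.
Total: 4 elementary steps.

4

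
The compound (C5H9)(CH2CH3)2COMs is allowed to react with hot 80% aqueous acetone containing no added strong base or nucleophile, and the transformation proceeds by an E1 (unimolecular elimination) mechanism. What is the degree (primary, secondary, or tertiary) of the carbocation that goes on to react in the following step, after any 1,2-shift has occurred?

Step 1: Unassisted departure of MsO⁻ (taking the C–O bonding pair) generates a tertiary carbocation.
No single 1,2-shift to an adjacent carbon would give a more-substituted cation, so no rearrangement occurs.

tertiary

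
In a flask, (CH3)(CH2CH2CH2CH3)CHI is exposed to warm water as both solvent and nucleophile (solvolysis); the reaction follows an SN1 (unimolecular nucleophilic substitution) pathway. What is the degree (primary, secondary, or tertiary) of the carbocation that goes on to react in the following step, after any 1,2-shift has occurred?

secondary

Step 1: Rate-determining heterolysis of the C–I bond gives I⁻ and a secondary carbocation.
No single 1,2-shift to an adjacent carbon would give a more-substituted cation, so no rearrangement occurs.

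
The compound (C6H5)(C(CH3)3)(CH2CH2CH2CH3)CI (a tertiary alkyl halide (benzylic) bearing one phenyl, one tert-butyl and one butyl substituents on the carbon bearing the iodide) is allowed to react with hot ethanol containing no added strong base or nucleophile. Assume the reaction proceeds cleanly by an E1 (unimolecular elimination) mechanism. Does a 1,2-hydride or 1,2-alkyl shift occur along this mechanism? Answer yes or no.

no

The first-formed carbocation is tertiary.
No single 1,2-shift to an adjacent carbon would produce a more-substituted cation than the one already present, so no rearrangement occurs.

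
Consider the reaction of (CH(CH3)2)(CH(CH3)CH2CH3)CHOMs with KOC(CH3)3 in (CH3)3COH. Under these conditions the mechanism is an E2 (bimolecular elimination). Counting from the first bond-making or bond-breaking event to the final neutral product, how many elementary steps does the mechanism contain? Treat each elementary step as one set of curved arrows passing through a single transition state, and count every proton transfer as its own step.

Step 1: In one step, (CH3)3CO⁻ pulls off a β-proton, the C–O bond cleaves, and a C=C double bond forms between the α- and β-carbons (E2, anti elimination).
Total: 1 elementary step.

1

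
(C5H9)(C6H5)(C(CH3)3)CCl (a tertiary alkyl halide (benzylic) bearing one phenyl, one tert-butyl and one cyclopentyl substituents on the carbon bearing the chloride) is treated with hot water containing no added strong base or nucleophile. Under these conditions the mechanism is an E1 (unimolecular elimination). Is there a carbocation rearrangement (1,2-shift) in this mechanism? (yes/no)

The first-formed carbocation is tertiary.
No single 1,2-shift to an adjacent carbon would produce a more-substituted cation than the one already present, so no rearrangement occurs.

no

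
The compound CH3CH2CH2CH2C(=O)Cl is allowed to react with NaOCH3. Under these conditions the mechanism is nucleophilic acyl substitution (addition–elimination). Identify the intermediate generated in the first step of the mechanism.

tetrahedral intermediate

Step 1: CH3O⁻ adds to the carbonyl carbon; the C=O π electrons shift onto oxygen and a tetrahedral alkoxide intermediate forms.
After step 1 the species present is a tetrahedral intermediate.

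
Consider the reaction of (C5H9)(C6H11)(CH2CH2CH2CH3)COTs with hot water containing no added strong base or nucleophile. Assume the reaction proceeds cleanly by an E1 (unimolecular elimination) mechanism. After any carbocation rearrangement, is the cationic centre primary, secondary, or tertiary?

Step 1: The C–O bond breaks with both electrons going to the tosylate; TsO⁻ leaves and a tertiary carbocation remains.
No single 1,2-shift to an adjacent carbon would give a more-substituted cation, so no rearrangement occurs.

tertiary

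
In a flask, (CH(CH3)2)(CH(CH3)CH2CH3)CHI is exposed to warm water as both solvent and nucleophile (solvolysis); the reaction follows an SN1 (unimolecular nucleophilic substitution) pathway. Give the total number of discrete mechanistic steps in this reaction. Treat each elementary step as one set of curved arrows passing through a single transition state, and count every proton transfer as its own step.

4

Step 1: Rate-determining heterolysis of the C–I bond gives I⁻ and a secondary carbocation.
Step 2: A 1,2-hydride shift from the adjacent isopropyl carbon moves the positive charge from the secondary centre to an adjacent carbon, generating a more stable tertiary carbocation.
Step 3: H2O donates an oxygen lone pair into the empty p orbital of the cation, giving a protonated alcohol (an oxonium ion).
Step 4: Deprotonation of the oxonium oxygen by solvent water yields the neutral alcohol.
Total: 4 elementary steps.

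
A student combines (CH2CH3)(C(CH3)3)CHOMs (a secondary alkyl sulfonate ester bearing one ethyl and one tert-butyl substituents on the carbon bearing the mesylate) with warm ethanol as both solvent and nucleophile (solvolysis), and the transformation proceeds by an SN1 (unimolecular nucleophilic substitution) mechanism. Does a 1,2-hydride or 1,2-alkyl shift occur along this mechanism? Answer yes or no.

The first-formed carbocation is secondary.
The adjacent tert-butyl carbon has no hydrogen but bears methyl groups; migration of one methyl with its bonding pair (a 1,2-methyl shift) places the charge on a tertiary centre.
Tertiary is more stable than secondary, so the shift occurs.

yes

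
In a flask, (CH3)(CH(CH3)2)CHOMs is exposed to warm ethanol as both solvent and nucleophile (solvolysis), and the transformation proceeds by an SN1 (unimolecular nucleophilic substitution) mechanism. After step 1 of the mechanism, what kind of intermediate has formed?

Step 1: The C–O bond breaks with both electrons going to the mesylate; MsO⁻ leaves and a secondary carbocation remains.
After step 1 the species present is a secondary carbocation.

secondary carbocation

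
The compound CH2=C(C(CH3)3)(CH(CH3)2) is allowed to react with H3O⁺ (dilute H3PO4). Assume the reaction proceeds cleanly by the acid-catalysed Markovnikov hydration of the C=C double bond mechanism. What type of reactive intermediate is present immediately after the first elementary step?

Step 1: The π electrons of the C=C bond attack a proton of H3O⁺; Markovnikov addition places the new C–H on the less-substituted alkene carbon, so the positive charge ends up on the more-substituted carbon — a tertiary carbocation. H2O is released.
After step 1 the species present is a tertiary carbocation.

tertiary carbocation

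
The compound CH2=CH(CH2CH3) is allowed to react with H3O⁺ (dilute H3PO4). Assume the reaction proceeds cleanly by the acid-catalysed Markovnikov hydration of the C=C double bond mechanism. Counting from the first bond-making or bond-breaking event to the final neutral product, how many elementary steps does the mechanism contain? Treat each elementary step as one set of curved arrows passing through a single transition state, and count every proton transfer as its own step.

3

Step 1: Protonation of the alkene by H3O⁺: the π bond acts as the nucleophile and picks up H⁺, giving the more stable (Markovnikov) secondary carbocation. H2O is released.
(No 1,2-shift: no single shift to an adjacent carbon would give a more stable cation.)
Step 2: Nucleophilic capture of the cation by H2O produces the protonated alcohol (an oxonium ion).
Step 3: H2O removes a proton from the oxonium oxygen, regenerating H3O⁺ and giving the neutral alcohol.
Total: 3 elementary steps.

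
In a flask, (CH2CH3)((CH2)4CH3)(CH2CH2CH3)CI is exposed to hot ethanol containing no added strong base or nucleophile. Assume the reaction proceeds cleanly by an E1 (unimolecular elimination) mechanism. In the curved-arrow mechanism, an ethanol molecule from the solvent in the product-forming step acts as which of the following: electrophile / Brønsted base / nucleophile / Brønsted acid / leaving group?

Brønsted base

Step 2: A weak base (an ethanol molecule from the solvent) removes a proton from a carbon adjacent to the cationic centre; the electrons of that C–H bond become the new π(C=C) bond, giving the alkene.
An ethanol molecule from the solvent in the product-forming step accepts a proton in a proton-transfer step — a Brønsted base.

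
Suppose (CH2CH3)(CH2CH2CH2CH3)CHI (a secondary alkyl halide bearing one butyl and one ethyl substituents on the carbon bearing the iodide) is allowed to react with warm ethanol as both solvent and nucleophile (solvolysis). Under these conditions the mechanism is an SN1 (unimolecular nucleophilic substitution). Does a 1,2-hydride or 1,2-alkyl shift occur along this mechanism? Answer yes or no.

no

The first-formed carbocation is secondary.
No single 1,2-shift to an adjacent carbon would produce a more-substituted cation than the one already present, so no rearrangement occurs.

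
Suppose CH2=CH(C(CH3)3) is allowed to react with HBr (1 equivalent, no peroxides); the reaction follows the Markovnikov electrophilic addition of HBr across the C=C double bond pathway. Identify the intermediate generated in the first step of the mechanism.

secondary carbocation

Step 1: The π electrons of the C=C bond attack a proton of HBr; Markovnikov addition places the new C–H on the less-substituted alkene carbon, so the positive charge ends up on the more-substituted carbon — a secondary carbocation. The H–Br bond breaks heterolytically, releasing Br⁻.
After step 1 the species present is a secondary carbocation.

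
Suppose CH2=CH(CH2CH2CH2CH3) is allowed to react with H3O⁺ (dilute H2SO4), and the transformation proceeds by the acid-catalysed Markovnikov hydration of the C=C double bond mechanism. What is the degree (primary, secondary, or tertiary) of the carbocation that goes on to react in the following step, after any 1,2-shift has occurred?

secondary

Step 1: Protonation of the alkene by H3O⁺: the π bond acts as the nucleophile and picks up H⁺, giving the more stable (Markovnikov) secondary carbocation. H2O is released.
No single 1,2-shift to an adjacent carbon would give a more-substituted cation, so no rearrangement occurs.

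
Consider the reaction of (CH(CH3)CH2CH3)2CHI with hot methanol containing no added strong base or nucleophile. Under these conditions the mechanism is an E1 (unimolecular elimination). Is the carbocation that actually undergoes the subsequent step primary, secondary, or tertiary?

tertiary

Step 1: Unassisted departure of I⁻ (taking the C–I bonding pair) generates a secondary carbocation.
Step 2: A 1,2-hydride shift from the adjacent sec-butyl carbon moves the positive charge from the secondary centre to an adjacent carbon, generating a more stable tertiary carbocation.
The cation rearranges from secondary to tertiary via a 1,2-hydride shift from the adjacent sec-butyl carbon; the tertiary cation is what reacts next.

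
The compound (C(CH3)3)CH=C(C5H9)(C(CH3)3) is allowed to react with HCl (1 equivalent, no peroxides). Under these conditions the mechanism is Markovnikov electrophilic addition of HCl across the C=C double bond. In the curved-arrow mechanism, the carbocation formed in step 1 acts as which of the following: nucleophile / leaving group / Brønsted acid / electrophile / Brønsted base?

Step 2: Nucleophilic attack by Cl⁻ on the carbocation completes the addition, giving R–Cl.
The carbocation formed in step 1 accepts an electron pair into an empty or π* orbital — it is the electrophile.

electrophile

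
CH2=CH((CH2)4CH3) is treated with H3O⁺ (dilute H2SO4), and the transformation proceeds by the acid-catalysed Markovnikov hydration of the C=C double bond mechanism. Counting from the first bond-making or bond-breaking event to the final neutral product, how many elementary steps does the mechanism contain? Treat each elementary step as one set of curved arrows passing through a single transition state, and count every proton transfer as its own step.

3

Step 1: The π electrons of the C=C bond attack a proton of H3O⁺; Markovnikov addition places the new C–H on the less-substituted alkene carbon, so the positive charge ends up on the more-substituted carbon — a secondary carbocation. H2O is released.
(No 1,2-shift: no single shift to an adjacent carbon would give a more stable cation.)
Step 2: A lone pair on the oxygen of H2O attacks the carbocation, forming a C–O bond and an oxonium ion (a protonated alcohol).
Step 3: Deprotonation of the oxonium ion by a water molecule delivers the neutral alcohol and regenerates the acid catalyst.
Total: 3 elementary steps.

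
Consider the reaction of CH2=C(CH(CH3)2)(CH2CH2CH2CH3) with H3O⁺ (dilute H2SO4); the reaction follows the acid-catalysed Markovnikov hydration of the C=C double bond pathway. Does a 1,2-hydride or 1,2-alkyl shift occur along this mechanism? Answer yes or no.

The first-formed carbocation is tertiary.
No single 1,2-shift to an adjacent carbon would produce a more-substituted cation than the one already present, so no rearrangement occurs.

no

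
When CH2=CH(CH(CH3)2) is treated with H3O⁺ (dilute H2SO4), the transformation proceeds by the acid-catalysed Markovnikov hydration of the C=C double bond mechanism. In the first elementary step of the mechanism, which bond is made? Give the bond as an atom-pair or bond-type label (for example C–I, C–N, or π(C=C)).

Step 1: Electrophilic addition begins with the π(C=C) electrons forming a bond to the proton of H3O⁺. Following Markovnikov's rule, the resulting cation is secondary. H2O is released.
The bond formed in this step is the C–H bond.

C–H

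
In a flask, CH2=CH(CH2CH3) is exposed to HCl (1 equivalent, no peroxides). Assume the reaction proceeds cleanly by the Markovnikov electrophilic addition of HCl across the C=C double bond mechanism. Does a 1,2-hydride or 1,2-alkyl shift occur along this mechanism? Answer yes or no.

The first-formed carbocation is secondary.
No single 1,2-shift to an adjacent carbon would produce a more-substituted cation than the one already present, so no rearrangement occurs.

no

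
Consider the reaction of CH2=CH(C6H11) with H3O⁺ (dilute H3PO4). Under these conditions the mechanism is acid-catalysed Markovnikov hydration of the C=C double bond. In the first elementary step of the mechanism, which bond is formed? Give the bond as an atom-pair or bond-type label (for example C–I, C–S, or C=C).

Step 1: Electrophilic addition begins with the π(C=C) electrons forming a bond to the proton of H3O⁺. Following Markovnikov's rule, the resulting cation is secondary. H2O is released.
The bond formed in this step is the C–H bond.

C–H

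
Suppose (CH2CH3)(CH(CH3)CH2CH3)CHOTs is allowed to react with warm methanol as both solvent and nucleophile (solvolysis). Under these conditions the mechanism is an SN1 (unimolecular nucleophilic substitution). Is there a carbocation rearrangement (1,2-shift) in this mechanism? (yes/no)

yes

The first-formed carbocation is secondary.
The adjacent sec-butyl carbon already bears 2 other carbon substituents and has a hydrogen to migrate; after a 1,2-hydride shift from that carbon the positive charge sits on a tertiary centre.
Tertiary is more stable than secondary, so the shift occurs.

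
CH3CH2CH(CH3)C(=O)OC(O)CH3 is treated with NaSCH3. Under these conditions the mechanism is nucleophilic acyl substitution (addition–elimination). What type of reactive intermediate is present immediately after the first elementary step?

Step 1: A lone pair on the S of CH3S⁻ attacks the electrophilic acyl carbon; the π(C=O) electrons move onto oxygen, giving a tetrahedral intermediate.
After step 1 the species present is a tetrahedral intermediate.

tetrahedral intermediate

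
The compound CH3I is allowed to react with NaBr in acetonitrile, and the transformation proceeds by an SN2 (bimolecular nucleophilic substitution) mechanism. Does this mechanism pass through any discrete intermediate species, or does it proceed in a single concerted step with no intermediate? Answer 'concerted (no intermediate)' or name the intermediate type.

The bromide nucleophile donates a lone pair from Br to the α-carbon in a backside attack; simultaneously the C–I σ-bond breaks and both of its electrons leave with I⁻. One concerted step with inversion of configuration.
All bond changes occur in one transition state; no discrete intermediate is formed.

concerted (no intermediate)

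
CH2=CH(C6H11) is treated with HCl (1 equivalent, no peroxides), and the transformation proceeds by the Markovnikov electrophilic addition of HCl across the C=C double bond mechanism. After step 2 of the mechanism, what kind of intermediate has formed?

tertiary carbocation

Step 1: The π electrons of the C=C bond attack a proton of HCl; Markovnikov addition places the new C–H on the less-substituted alkene carbon, so the positive charge ends up on the more-substituted carbon — a secondary carbocation. The H–Cl bond breaks heterolytically, releasing Cl⁻.
Step 2: A 1,2-hydride shift from the adjacent cyclohexyl carbon moves the positive charge from the secondary centre to an adjacent carbon, generating a more stable tertiary carbocation.
After step 2 the species present is a tertiary carbocation.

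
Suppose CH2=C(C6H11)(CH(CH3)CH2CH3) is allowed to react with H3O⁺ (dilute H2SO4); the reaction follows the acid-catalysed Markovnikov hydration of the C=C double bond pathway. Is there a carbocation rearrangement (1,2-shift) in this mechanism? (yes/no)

The first-formed carbocation is tertiary.
No single 1,2-shift to an adjacent carbon would produce a more-substituted cation than the one already present, so no rearrangement occurs.

no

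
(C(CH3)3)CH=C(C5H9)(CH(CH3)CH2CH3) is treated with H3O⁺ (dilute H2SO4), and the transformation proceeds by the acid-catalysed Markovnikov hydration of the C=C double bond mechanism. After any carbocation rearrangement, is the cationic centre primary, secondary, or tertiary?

tertiary

Step 1: Protonation of the alkene by H3O⁺: the π bond acts as the nucleophile and picks up H⁺, giving the more stable (Markovnikov) tertiary carbocation. H2O is released.
No single 1,2-shift to an adjacent carbon would give a more-substituted cation, so no rearrangement occurs.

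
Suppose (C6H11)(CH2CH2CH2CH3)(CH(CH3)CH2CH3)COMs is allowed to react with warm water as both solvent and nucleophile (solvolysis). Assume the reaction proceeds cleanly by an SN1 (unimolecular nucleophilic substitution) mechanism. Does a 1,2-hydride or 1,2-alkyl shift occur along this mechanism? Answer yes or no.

The first-formed carbocation is tertiary.
No single 1,2-shift to an adjacent carbon would produce a more-substituted cation than the one already present, so no rearrangement occurs.

no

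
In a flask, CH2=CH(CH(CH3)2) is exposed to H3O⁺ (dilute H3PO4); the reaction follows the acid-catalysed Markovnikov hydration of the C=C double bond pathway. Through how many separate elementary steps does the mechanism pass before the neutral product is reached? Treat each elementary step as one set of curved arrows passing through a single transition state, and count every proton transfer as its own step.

Step 1: Electrophilic addition begins with the π(C=C) electrons forming a bond to the proton of H3O⁺. Following Markovnikov's rule, the resulting cation is secondary. H2O is released.
Step 2: A hydride (H with its bonding pair) migrates from the adjacent isopropyl carbon to the cationic centre — a 1,2-hydride shift — upgrading the secondary cation to a tertiary one.
Step 3: A lone pair on the oxygen of H2O attacks the carbocation, forming a C–O bond and an oxonium ion (a protonated alcohol).
Step 4: Proton transfer from the O–H of the oxonium ion to H2O completes the catalytic cycle and yields the alcohol.
Total: 4 elementary steps.

4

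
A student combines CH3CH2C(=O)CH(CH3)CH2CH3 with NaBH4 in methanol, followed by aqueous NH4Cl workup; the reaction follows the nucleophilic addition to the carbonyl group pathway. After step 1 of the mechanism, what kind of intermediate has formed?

Step 1: H⁻ (delivered from BH4⁻) attacks the sp² carbonyl carbon; the C=O π bond breaks and the electrons end up as a lone pair on the alkoxide oxygen of the tetrahedral intermediate.
After step 1 the species present is a tetrahedral alkoxide intermediate.

tetrahedral alkoxide intermediate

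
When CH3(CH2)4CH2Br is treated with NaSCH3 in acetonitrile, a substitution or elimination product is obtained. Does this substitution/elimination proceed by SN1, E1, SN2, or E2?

Conditions: a primary substrate with a strong nucleophile in the polar aprotic solvent acetonitrile.
These conditions are the textbook signature of the SN2 pathway.
An unhindered substrate with a strong nucleophile in a polar aprotic solvent favours one-step backside displacement.

SN2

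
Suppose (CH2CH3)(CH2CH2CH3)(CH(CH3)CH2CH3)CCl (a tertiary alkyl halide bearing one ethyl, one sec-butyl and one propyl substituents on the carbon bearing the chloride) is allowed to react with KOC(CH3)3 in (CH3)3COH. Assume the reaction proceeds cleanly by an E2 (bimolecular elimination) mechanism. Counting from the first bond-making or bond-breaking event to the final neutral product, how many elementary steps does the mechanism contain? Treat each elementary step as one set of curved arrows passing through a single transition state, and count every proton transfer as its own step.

Step 1: In one step, (CH3)3CO⁻ pulls off a β-proton, the C–Cl bond cleaves, and a C=C double bond forms between the α- and β-carbons (E2, anti elimination).
Total: 1 elementary step.

1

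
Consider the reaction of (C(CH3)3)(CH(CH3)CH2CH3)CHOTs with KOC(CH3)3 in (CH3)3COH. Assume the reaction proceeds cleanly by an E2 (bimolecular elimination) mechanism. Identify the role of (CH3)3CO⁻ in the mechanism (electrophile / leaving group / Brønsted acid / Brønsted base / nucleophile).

Step 1: Concerted anti-periplanar elimination: (CH3)3CO⁻ abstracts a β-H while TsO⁻ leaves, and the C–H electrons become the new C=C π bond — all in a single transition state.
(CH3)3CO⁻ accepts a proton in a proton-transfer step — a Brønsted base.

Brønsted base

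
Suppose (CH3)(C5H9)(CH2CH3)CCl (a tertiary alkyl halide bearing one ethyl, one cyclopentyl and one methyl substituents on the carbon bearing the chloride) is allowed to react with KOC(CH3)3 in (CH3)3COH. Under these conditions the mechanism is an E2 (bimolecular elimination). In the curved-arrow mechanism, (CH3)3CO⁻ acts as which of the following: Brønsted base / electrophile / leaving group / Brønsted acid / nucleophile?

Brønsted base

Step 1: Concerted anti-periplanar elimination: (CH3)3CO⁻ abstracts a β-H while Cl⁻ leaves, and the C–H electrons become the new C=C π bond — all in a single transition state.
(CH3)3CO⁻ accepts a proton in a proton-transfer step — a Brønsted base.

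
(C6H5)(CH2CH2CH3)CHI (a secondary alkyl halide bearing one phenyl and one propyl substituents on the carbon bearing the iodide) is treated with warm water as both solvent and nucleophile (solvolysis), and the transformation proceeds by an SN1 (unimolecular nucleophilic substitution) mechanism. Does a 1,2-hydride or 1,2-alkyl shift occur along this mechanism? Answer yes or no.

The first-formed carbocation is secondary.
No single 1,2-shift to an adjacent carbon would produce a more-substituted cation than the one already present, so no rearrangement occurs.

no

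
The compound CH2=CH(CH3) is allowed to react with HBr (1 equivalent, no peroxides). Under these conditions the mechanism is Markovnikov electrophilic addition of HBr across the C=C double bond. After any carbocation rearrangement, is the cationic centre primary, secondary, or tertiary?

secondary

Step 1: The π electrons of the C=C bond attack a proton of HBr; Markovnikov addition places the new C–H on the less-substituted alkene carbon, so the positive charge ends up on the more-substituted carbon — a secondary carbocation. The H–Br bond breaks heterolytically, releasing Br⁻.
No single 1,2-shift to an adjacent carbon would give a more-substituted cation, so no rearrangement occurs.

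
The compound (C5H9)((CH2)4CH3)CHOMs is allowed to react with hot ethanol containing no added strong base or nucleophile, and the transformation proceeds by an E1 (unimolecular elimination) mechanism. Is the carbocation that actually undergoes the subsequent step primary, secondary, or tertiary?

tertiary

Step 1: Ionisation: the C–O σ-bond cleaves heterolytically; both bonding electrons depart with MsO⁻, leaving a secondary carbocation at the α-carbon.
Step 2: A 1,2-hydride shift from the adjacent cyclopentyl carbon moves the positive charge from the secondary centre to an adjacent carbon, generating a more stable tertiary carbocation.
The cation rearranges from secondary to tertiary via a 1,2-hydride shift from the adjacent cyclopentyl carbon; the tertiary cation is what reacts next.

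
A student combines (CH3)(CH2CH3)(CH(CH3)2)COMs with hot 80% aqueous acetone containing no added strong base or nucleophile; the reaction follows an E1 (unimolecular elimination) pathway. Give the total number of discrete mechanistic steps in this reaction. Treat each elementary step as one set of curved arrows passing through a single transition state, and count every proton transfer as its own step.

Step 1: The C–O bond breaks with both electrons going to the mesylate; MsO⁻ leaves and a tertiary carbocation remains.
(No 1,2-shift: no single shift to an adjacent carbon would give a more stable cation.)
Step 2: A water molecule (solvent) deprotonates a β-carbon; as the C–H bond breaks, those electrons form the new alkene π bond.
Total: 2 elementary steps.

2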